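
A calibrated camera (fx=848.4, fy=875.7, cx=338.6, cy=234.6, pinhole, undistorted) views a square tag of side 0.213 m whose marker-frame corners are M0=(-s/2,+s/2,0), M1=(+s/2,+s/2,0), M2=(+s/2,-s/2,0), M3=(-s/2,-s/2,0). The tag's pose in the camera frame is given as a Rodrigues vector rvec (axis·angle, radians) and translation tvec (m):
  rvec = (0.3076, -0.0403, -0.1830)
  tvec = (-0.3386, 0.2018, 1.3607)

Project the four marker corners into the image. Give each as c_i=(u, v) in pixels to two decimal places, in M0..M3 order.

Intrinsics K: fx=848.4, fy=875.7, cx=338.6, cy=234.6
Marker side s = 0.213 m; corners in marker frame (Z=0):
  M0 = (-0.1065, +0.1065, 0)
  M1 = (+0.1065, +0.1065, 0)
  M2 = (+0.1065, -0.1065, 0)
  M3 = (-0.1065, -0.1065, 0)
rvec = (0.3076, -0.0403, -0.1830), |rvec| = θ = 0.36018 rad = 20.637°
Rodrigues: sinθ=0.35244, 1−cosθ=0.06417; R = I + sinθ·[k]× + (1−cosθ)·[k]×²:
    [+0.98263 +0.17294 -0.06728]
    [-0.18520 +0.93664 -0.29734]
    [+0.01159 +0.30464 +0.95240]
t = (-0.3386, 0.2018, 1.3607) m
M0: Pc = R·M0+t = (-0.42483, +0.32128, +1.39191); u = 848.4·(-0.42483)/1.39191 + 338.6 = 79.6551, v = 875.7·(+0.32128)/1.39191 + 234.6 = 436.7259
M1: Pc = R·M1+t = (-0.21553, +0.28183, +1.39438); u = 848.4·(-0.21553)/1.39438 + 338.6 = 207.4612, v = 875.7·(+0.28183)/1.39438 + 234.6 = 411.5940
M2: Pc = R·M2+t = (-0.25237, +0.08232, +1.32949); u = 848.4·(-0.25237)/1.32949 + 338.6 = 177.5544, v = 875.7·(+0.08232)/1.32949 + 234.6 = 288.8249
M3: Pc = R·M3+t = (-0.46167, +0.12177, +1.32702); u = 848.4·(-0.46167)/1.32702 + 338.6 = 43.4433, v = 875.7·(+0.12177)/1.32702 + 234.6 = 314.9573

c0=(79.66, 436.73) c1=(207.46, 411.59) c2=(177.55, 288.82) c3=(43.44, 314.96)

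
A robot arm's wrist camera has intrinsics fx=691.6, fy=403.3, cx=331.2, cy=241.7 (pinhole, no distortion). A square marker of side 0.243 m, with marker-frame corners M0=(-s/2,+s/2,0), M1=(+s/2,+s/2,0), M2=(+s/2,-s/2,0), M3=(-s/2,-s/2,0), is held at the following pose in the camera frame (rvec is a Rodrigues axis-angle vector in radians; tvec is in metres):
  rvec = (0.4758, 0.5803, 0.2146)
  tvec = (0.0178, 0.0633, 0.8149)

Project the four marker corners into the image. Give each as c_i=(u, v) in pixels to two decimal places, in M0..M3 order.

c0=(265.02, 297.80) c1=(424.06, 344.69) c2=(454.84, 239.95) c3=(268.24, 201.08)

Intrinsics K: fx=691.6, fy=403.3, cx=331.2, cy=241.7
Marker side s = 0.243 m; corners in marker frame (Z=0):
  M0 = (-0.1215, +0.1215, 0)
  M1 = (+0.1215, +0.1215, 0)
  M2 = (+0.1215, -0.1215, 0)
  M3 = (-0.1215, -0.1215, 0)
rvec = (0.4758, 0.5803, 0.2146), |rvec| = θ = 0.78050 rad = 44.720°
Rodrigues: sinθ=0.70364, 1−cosθ=0.28944; R = I + sinθ·[k]× + (1−cosθ)·[k]×²:
    [+0.81812 -0.06228 +0.57166]
    [+0.32465 +0.87056 -0.36977]
    [-0.47464 +0.48811 +0.73244]
t = (0.0178, 0.0633, 0.8149) m
M0: Pc = R·M0+t = (-0.08917, +0.12963, +0.93187); u = 691.6·(-0.08917)/0.93187 + 331.2 = 265.0225, v = 403.3·(+0.12963)/0.93187 + 241.7 = 297.8007
M1: Pc = R·M1+t = (+0.10963, +0.20852, +0.81654); u = 691.6·(+0.10963)/0.81654 + 331.2 = 424.0597, v = 403.3·(+0.20852)/0.81654 + 241.7 = 344.6901
M2: Pc = R·M2+t = (+0.12477, -0.00303, +0.69793); u = 691.6·(+0.12477)/0.69793 + 331.2 = 454.8377, v = 403.3·(-0.00303)/0.69793 + 241.7 = 239.9505
M3: Pc = R·M3+t = (-0.07403, -0.08192, +0.81326); u = 691.6·(-0.07403)/0.81326 + 331.2 = 268.2408, v = 403.3·(-0.08192)/0.81326 + 241.7 = 201.0767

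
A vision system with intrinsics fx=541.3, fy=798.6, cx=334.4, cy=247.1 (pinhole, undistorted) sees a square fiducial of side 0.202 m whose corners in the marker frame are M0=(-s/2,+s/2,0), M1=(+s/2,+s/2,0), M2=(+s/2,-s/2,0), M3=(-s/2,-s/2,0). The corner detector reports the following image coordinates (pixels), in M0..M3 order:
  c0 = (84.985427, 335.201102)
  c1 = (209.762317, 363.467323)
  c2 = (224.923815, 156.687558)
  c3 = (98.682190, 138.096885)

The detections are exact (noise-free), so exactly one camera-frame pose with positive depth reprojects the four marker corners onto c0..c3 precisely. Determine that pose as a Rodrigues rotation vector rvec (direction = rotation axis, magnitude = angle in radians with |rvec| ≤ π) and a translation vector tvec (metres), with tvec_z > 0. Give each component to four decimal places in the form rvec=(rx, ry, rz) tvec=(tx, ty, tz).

Intrinsics K: fx=541.3, fy=798.6, cx=334.4, cy=247.1
Marker side s = 0.202 m; corners in marker frame (Z=0):
  M0 = (-0.1010, +0.1010, 0)
  M1 = (+0.1010, +0.1010, 0)
  M2 = (+0.1010, -0.1010, 0)
  M3 = (-0.1010, -0.1010, 0)
Detected image corners:
  c0 = (84.985427, 335.201102) px
  c1 = (209.762317, 363.467323) px
  c2 = (224.923815, 156.687558) px
  c3 = (98.682190, 138.096885) px
Planar DLT: solve 8×8 A·h = b for H (H[2,2]=1):
  H  [+584.11510 -66.68949 +153.04100]
  H  [+56.27838 +1006.60734 +248.38546]
  H  [-0.24068 +0.03010 +1.00000]
B = K⁻¹H; ‖b₁‖=1.259520, ‖b₂‖=1.259520; λ = 2/(‖b₁‖+‖b₂‖) = 0.793953, sign → tz>0 ⇒ λ=+0.793953
r₁ = λ·B[:,0] = (+0.97480,+0.11508,-0.19109); r₂ = λ·B[:,1] = (-0.11258,+0.99335,+0.02390)
r₃ = r₁×r₂ = (+0.19257,-0.00179,+0.98128); SVD([r₁ r₂ r₃]) → R = UVᵀ:
  R  [+0.97480 -0.11258 +0.19257]
  R  [+0.11508 +0.99335 -0.00179]
  R  [-0.19109 +0.02390 +0.98128]
t = (-0.26601, +0.00128, +0.79395) m
tr R = 2.949439; θ = arccos((tr R − 1)/2) = 0.225333 rad = 12.911°
axis k = ((R−Rᵀ)₃₂, (R−Rᵀ)₁₃, (R−Rᵀ)₂₁) / (2 sinθ) = (+0.057482, +0.858570, +0.509463)
rvec = θ·k = (+0.012953, +0.193465, +0.114799)

rvec=(0.0130, 0.1935, 0.1148) tvec=(-0.2660, 0.0013, 0.7940)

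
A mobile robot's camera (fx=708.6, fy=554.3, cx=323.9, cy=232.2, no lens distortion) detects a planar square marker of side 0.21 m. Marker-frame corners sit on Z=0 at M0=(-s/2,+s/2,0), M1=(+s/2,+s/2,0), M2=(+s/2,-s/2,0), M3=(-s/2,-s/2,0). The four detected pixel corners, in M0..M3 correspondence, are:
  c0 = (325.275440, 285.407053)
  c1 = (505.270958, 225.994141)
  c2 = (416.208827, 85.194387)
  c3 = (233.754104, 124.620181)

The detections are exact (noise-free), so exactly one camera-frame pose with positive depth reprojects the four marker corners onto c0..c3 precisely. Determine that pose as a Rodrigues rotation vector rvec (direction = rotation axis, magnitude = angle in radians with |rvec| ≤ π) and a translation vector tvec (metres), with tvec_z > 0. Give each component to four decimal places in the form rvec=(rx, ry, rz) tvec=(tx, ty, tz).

rvec=(-0.2287, -0.3624, -0.3883) tvec=(0.0491, -0.0683, 0.6877)

Intrinsics K: fx=708.6, fy=554.3, cx=323.9, cy=232.2
Marker side s = 0.21 m; corners in marker frame (Z=0):
  M0 = (-0.1050, +0.1050, 0)
  M1 = (+0.1050, +0.1050, 0)
  M2 = (+0.1050, -0.1050, 0)
  M3 = (-0.1050, -0.1050, 0)
Detected image corners:
  c0 = (325.275440, 285.407053) px
  c1 = (505.270958, 225.994141) px
  c2 = (416.208827, 85.194387) px
  c3 = (233.754104, 124.620181) px
Planar DLT: solve 8×8 A·h = b for H (H[2,2]=1):
  H  [+1070.67020 +350.11971 +374.44468]
  H  [-133.14553 +676.53550 +177.14864]
  H  [+0.56078 -0.21478 +1.00000]
B = K⁻¹H; ‖b₁‖=1.454070, ‖b₂‖=1.454070; λ = 2/(‖b₁‖+‖b₂‖) = 0.687725, sign → tz>0 ⇒ λ=+0.687725
r₁ = λ·B[:,0] = (+0.86284,-0.32675,+0.38566); r₂ = λ·B[:,1] = (+0.40732,+0.90126,-0.14771)
r₃ = r₁×r₂ = (-0.29932,+0.28454,+0.91074); SVD([r₁ r₂ r₃]) → R = UVᵀ:
  R  [+0.86284 +0.40732 -0.29932]
  R  [-0.32675 +0.90126 +0.28454]
  R  [+0.38566 -0.14771 +0.91074]
t = (+0.04906, -0.06830, +0.68772) m
tr R = 2.674840; θ = arccos((tr R − 1)/2) = 0.578251 rad = 33.131°
axis k = ((R−Rᵀ)₃₂, (R−Rᵀ)₁₃, (R−Rᵀ)₂₁) / (2 sinθ) = (-0.395428, -0.626633, -0.671542)
rvec = θ·k = (-0.228657, -0.362351, -0.388320)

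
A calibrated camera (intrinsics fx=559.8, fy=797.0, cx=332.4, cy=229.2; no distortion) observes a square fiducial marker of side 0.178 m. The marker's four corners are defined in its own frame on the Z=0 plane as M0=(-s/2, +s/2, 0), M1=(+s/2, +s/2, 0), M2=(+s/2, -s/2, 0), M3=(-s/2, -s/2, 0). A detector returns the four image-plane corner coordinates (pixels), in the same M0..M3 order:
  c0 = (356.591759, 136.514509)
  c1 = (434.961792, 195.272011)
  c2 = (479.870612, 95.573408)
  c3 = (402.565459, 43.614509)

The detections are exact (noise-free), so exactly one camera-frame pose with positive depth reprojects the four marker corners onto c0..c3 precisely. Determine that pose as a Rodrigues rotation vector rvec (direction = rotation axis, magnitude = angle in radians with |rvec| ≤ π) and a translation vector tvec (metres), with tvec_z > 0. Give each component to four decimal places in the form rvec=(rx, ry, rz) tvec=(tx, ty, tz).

rvec=(-0.3437, 0.2202, 0.5565) tvec=(0.1711, -0.1587, 1.1181)

Intrinsics K: fx=559.8, fy=797.0, cx=332.4, cy=229.2
Marker side s = 0.178 m; corners in marker frame (Z=0):
  M0 = (-0.0890, +0.0890, 0)
  M1 = (+0.0890, +0.0890, 0)
  M2 = (+0.0890, -0.0890, 0)
  M3 = (-0.0890, -0.0890, 0)
Detected image corners:
  c0 = (356.591759, 136.514509) px
  c1 = (434.961792, 195.272011) px
  c2 = (479.870612, 95.573408) px
  c3 = (402.565459, 43.614509) px
Planar DLT: solve 8×8 A·h = b for H (H[2,2]=1):
  H  [+326.79478 -351.99393 +418.05031]
  H  [+279.53833 +513.37050 +116.10403]
  H  [-0.26388 -0.23091 +1.00000]
B = K⁻¹H; ‖b₁‖=0.894383, ‖b₂‖=0.894383; λ = 2/(‖b₁‖+‖b₂‖) = 1.118089, sign → tz>0 ⇒ λ=+1.118089
r₁ = λ·B[:,0] = (+0.82790,+0.47700,-0.29504); r₂ = λ·B[:,1] = (-0.54974,+0.79444,-0.25818)
r₃ = r₁×r₂ = (+0.11124,+0.37594,+0.91994); SVD([r₁ r₂ r₃]) → R = UVᵀ:
  R  [+0.82790 -0.54974 +0.11124]
  R  [+0.47700 +0.79444 +0.37594]
  R  [-0.29504 -0.25818 +0.91994]
t = (+0.17107, -0.15866, +1.11809) m
tr R = 2.542281; θ = arccos((tr R − 1)/2) = 0.690166 rad = 39.544°
axis k = ((R−Rᵀ)₃₂, (R−Rᵀ)₁₃, (R−Rᵀ)₂₁) / (2 sinθ) = (-0.498002, +0.319072, +0.806342)
rvec = θ·k = (-0.343704, +0.220212, +0.556510)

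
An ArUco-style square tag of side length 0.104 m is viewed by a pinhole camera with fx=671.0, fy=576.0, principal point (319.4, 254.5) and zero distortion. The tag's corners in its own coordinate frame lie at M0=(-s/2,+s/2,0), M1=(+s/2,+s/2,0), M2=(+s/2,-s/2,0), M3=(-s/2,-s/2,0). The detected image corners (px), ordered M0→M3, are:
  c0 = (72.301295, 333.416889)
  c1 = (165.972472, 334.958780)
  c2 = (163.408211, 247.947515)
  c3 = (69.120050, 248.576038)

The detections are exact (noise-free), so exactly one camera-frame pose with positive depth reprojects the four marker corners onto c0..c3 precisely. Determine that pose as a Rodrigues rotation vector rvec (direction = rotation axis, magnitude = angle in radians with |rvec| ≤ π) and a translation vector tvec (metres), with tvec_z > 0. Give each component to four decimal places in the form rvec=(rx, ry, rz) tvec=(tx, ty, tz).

rvec=(0.0501, 0.1695, -0.0097) tvec=(-0.2093, 0.0444, 0.6942)

Intrinsics K: fx=671.0, fy=576.0, cx=319.4, cy=254.5
Marker side s = 0.104 m; corners in marker frame (Z=0):
  M0 = (-0.0520, +0.0520, 0)
  M1 = (+0.0520, +0.0520, 0)
  M2 = (+0.0520, -0.0520, 0)
  M3 = (-0.0520, -0.0520, 0)
Detected image corners:
  c0 = (72.301295, 333.416889) px
  c1 = (165.972472, 334.958780) px
  c2 = (163.408211, 247.947515) px
  c3 = (69.120050, 248.576038) px
Planar DLT: solve 8×8 A·h = b for H (H[2,2]=1):
  H  [+875.00903 +35.96526 +117.11140]
  H  [-66.41121 +846.62934 +291.37956]
  H  [-0.24325 +0.07056 +1.00000]
B = K⁻¹H; ‖b₁‖=1.440534, ‖b₂‖=1.440534; λ = 2/(‖b₁‖+‖b₂‖) = 0.694187, sign → tz>0 ⇒ λ=+0.694187
r₁ = λ·B[:,0] = (+0.98562,-0.00543,-0.16886); r₂ = λ·B[:,1] = (+0.01389,+0.99870,+0.04898)
r₃ = r₁×r₂ = (+0.16838,-0.05062,+0.98442); SVD([r₁ r₂ r₃]) → R = UVᵀ:
  R  [+0.98562 +0.01389 +0.16838]
  R  [-0.00543 +0.99870 -0.05062]
  R  [-0.16886 +0.04898 +0.98442]
t = (-0.20928, +0.04445, +0.69419) m
tr R = 2.968750; θ = arccos((tr R − 1)/2) = 0.177008 rad = 10.142°
axis k = ((R−Rᵀ)₃₂, (R−Rᵀ)₁₃, (R−Rᵀ)₂₁) / (2 sinθ) = (+0.282838, +0.957598, -0.054860)
rvec = θ·k = (+0.050065, +0.169503, -0.009711)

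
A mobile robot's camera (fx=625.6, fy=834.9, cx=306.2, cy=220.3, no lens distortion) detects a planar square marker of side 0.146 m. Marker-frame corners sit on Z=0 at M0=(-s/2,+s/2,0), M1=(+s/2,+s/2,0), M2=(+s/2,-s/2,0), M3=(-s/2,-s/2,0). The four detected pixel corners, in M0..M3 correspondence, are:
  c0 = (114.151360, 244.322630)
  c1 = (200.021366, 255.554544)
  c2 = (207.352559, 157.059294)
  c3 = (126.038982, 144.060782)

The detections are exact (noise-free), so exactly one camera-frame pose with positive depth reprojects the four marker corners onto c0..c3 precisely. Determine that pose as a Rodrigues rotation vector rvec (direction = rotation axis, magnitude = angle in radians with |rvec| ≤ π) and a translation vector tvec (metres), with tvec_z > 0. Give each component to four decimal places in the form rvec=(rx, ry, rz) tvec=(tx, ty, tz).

Intrinsics K: fx=625.6, fy=834.9, cx=306.2, cy=220.3
Marker side s = 0.146 m; corners in marker frame (Z=0):
  M0 = (-0.0730, +0.0730, 0)
  M1 = (+0.0730, +0.0730, 0)
  M2 = (+0.0730, -0.0730, 0)
  M3 = (-0.0730, -0.0730, 0)
Detected image corners:
  c0 = (114.151360, 244.322630) px
  c1 = (200.021366, 255.554544) px
  c2 = (207.352559, 157.059294) px
  c3 = (126.038982, 144.060782) px
Planar DLT: solve 8×8 A·h = b for H (H[2,2]=1):
  H  [+598.84821 -123.00091 +162.51867]
  H  [+116.17033 +609.63778 +199.03681]
  H  [+0.16496 -0.35438 +1.00000]
B = K⁻¹H; ‖b₁‖=0.896997, ‖b₂‖=0.896997; λ = 2/(‖b₁‖+‖b₂‖) = 1.114830, sign → tz>0 ⇒ λ=+1.114830
r₁ = λ·B[:,0] = (+0.97715,+0.10660,+0.18390); r₂ = λ·B[:,1] = (-0.02582,+0.91829,-0.39507)
r₃ = r₁×r₂ = (-0.21099,+0.38130,+0.90005); SVD([r₁ r₂ r₃]) → R = UVᵀ:
  R  [+0.97715 -0.02582 -0.21099]
  R  [+0.10660 +0.91829 +0.38130]
  R  [+0.18390 -0.39507 +0.90005]
t = (-0.25604, -0.02839, +1.11483) m
tr R = 2.795488; θ = arccos((tr R − 1)/2) = 0.456175 rad = 26.137°
axis k = ((R−Rᵀ)₃₂, (R−Rᵀ)₁₃, (R−Rᵀ)₂₁) / (2 sinθ) = (-0.881203, -0.448210, +0.150297)
rvec = θ·k = (-0.401983, -0.204462, +0.068562)

rvec=(-0.4020, -0.2045, 0.0686) tvec=(-0.2560, -0.0284, 1.1148)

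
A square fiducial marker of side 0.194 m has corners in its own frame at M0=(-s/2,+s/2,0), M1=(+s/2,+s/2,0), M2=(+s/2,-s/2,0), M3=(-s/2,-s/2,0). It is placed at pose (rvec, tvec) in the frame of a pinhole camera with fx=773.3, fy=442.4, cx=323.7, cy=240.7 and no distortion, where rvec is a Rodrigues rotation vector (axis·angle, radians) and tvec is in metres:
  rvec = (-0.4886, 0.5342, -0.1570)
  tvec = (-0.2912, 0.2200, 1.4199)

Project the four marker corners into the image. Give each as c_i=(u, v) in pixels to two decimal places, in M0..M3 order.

c0=(120.58, 344.00) c1=(203.40, 333.51) c2=(209.42, 274.65) c3=(131.41, 287.90)

Intrinsics K: fx=773.3, fy=442.4, cx=323.7, cy=240.7
Marker side s = 0.194 m; corners in marker frame (Z=0):
  M0 = (-0.0970, +0.0970, 0)
  M1 = (+0.0970, +0.0970, 0)
  M2 = (+0.0970, -0.0970, 0)
  M3 = (-0.0970, -0.0970, 0)
rvec = (-0.4886, 0.5342, -0.1570), |rvec| = θ = 0.74078 rad = 42.443°
Rodrigues: sinθ=0.67486, 1−cosθ=0.26205; R = I + sinθ·[k]× + (1−cosθ)·[k]×²:
    [+0.85195 +0.01838 +0.52330]
    [-0.26768 +0.87422 +0.40507]
    [-0.45003 -0.48518 +0.74972]
t = (-0.2912, 0.2200, 1.4199) m
M0: Pc = R·M0+t = (-0.37206, +0.33076, +1.41649); u = 773.3·(-0.37206)/1.41649 + 323.7 = 120.5848, v = 442.4·(+0.33076)/1.41649 + 240.7 = 344.0046
M1: Pc = R·M1+t = (-0.20678, +0.27884, +1.32918); u = 773.3·(-0.20678)/1.32918 + 323.7 = 203.3999, v = 442.4·(+0.27884)/1.32918 + 240.7 = 333.5063
M2: Pc = R·M2+t = (-0.21034, +0.10924, +1.42331); u = 773.3·(-0.21034)/1.42331 + 323.7 = 209.4176, v = 442.4·(+0.10924)/1.42331 + 240.7 = 274.6532
M3: Pc = R·M3+t = (-0.37562, +0.16116, +1.51062); u = 773.3·(-0.37562)/1.51062 + 323.7 = 131.4148, v = 442.4·(+0.16116)/1.51062 + 240.7 = 287.8989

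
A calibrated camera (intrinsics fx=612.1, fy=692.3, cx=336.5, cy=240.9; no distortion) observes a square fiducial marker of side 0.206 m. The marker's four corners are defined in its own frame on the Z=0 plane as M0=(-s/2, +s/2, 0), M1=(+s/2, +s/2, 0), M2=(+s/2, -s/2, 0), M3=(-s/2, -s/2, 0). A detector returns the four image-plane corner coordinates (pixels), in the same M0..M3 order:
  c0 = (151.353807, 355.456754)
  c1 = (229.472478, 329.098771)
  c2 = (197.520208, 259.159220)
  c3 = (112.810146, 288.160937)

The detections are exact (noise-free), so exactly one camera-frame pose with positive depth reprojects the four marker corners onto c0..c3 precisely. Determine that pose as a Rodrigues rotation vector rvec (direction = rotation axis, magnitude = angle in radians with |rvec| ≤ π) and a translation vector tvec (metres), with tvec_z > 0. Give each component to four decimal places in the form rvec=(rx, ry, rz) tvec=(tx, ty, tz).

Intrinsics K: fx=612.1, fy=692.3, cx=336.5, cy=240.9
Marker side s = 0.206 m; corners in marker frame (Z=0):
  M0 = (-0.1030, +0.1030, 0)
  M1 = (+0.1030, +0.1030, 0)
  M2 = (+0.1030, -0.1030, 0)
  M3 = (-0.1030, -0.1030, 0)
Detected image corners:
  c0 = (151.353807, 355.456754) px
  c1 = (229.472478, 329.098771) px
  c2 = (197.520208, 259.159220) px
  c3 = (112.810146, 288.160937) px
Planar DLT: solve 8×8 A·h = b for H (H[2,2]=1):
  H  [+390.35926 +240.86983 +173.41995]
  H  [-141.57160 +457.34998 +309.42945]
  H  [-0.02426 +0.40352 +1.00000]
B = K⁻¹H; ‖b₁‖=0.680383, ‖b₂‖=0.680383; λ = 2/(‖b₁‖+‖b₂‖) = 1.469761, sign → tz>0 ⇒ λ=+1.469761
r₁ = λ·B[:,0] = (+0.95692,-0.28815,-0.03565); r₂ = λ·B[:,1] = (+0.25233,+0.76459,+0.59307)
r₃ = r₁×r₂ = (-0.14364,-0.57652,+0.80436); SVD([r₁ r₂ r₃]) → R = UVᵀ:
  R  [+0.95692 +0.25233 -0.14364]
  R  [-0.28815 +0.76459 -0.57652]
  R  [-0.03565 +0.59307 +0.80436]
t = (-0.39158, +0.14549, +1.46976) m
tr R = 2.525868; θ = arccos((tr R − 1)/2) = 0.702957 rad = 40.276°
axis k = ((R−Rᵀ)₃₂, (R−Rᵀ)₁₃, (R−Rᵀ)₂₁) / (2 sinθ) = (+0.904589, -0.083520, -0.418023)
rvec = θ·k = (+0.635887, -0.058711, -0.293852)

rvec=(0.6359, -0.0587, -0.2939) tvec=(-0.3916, 0.1455, 1.4698)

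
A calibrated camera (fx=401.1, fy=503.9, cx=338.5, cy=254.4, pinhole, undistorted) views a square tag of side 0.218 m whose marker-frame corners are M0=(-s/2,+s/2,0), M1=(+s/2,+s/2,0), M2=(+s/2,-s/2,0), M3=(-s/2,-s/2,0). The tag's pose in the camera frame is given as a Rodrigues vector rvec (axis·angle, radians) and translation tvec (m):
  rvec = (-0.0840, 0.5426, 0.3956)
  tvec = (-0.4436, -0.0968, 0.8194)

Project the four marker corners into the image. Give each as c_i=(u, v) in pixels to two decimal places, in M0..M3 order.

c0=(77.73, 234.96) c1=(128.68, 281.47) c2=(171.78, 148.53) c3=(114.93, 118.92)

Intrinsics K: fx=401.1, fy=503.9, cx=338.5, cy=254.4
Marker side s = 0.218 m; corners in marker frame (Z=0):
  M0 = (-0.1090, +0.1090, 0)
  M1 = (+0.1090, +0.1090, 0)
  M2 = (+0.1090, -0.1090, 0)
  M3 = (-0.1090, -0.1090, 0)
rvec = (-0.0840, 0.5426, 0.3956), |rvec| = θ = 0.67673 rad = 38.774°
Rodrigues: sinθ=0.62625, 1−cosθ=0.22038; R = I + sinθ·[k]× + (1−cosθ)·[k]×²:
    [+0.78302 -0.38802 +0.48613]
    [+0.34416 +0.92130 +0.18103]
    [-0.51811 +0.02556 +0.85493]
t = (-0.4436, -0.0968, 0.8194) m
M0: Pc = R·M0+t = (-0.57124, -0.03389, +0.87866); u = 401.1·(-0.57124)/0.87866 + 338.5 = 77.7330, v = 503.9·(-0.03389)/0.87866 + 254.4 = 234.9636
M1: Pc = R·M1+t = (-0.40055, +0.04113, +0.76571); u = 401.1·(-0.40055)/0.76571 + 338.5 = 128.6837, v = 503.9·(+0.04113)/0.76571 + 254.4 = 281.4697
M2: Pc = R·M2+t = (-0.31596, -0.15971, +0.76014); u = 401.1·(-0.31596)/0.76014 + 338.5 = 171.7803, v = 503.9·(-0.15971)/0.76014 + 254.4 = 148.5287
M3: Pc = R·M3+t = (-0.48665, -0.23473, +0.87309); u = 401.1·(-0.48665)/0.87309 + 338.5 = 114.9291, v = 503.9·(-0.23473)/0.87309 + 254.4 = 118.9239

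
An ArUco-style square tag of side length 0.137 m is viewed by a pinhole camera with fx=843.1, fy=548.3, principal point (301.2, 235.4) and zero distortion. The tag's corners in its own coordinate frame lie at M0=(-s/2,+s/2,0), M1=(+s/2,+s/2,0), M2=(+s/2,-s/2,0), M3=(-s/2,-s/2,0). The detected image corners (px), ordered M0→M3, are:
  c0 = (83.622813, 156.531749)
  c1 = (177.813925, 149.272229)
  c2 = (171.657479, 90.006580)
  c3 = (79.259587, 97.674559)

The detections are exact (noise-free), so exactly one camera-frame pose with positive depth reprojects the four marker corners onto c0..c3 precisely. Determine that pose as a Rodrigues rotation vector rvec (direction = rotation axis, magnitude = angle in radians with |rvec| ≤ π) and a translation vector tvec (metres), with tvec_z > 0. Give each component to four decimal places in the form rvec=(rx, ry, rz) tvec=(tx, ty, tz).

rvec=(-0.1615, 0.0902, -0.0967) tvec=(-0.2481, -0.2471, 1.2066)

Intrinsics K: fx=843.1, fy=548.3, cx=301.2, cy=235.4
Marker side s = 0.137 m; corners in marker frame (Z=0):
  M0 = (-0.0685, +0.0685, 0)
  M1 = (+0.0685, +0.0685, 0)
  M2 = (+0.0685, -0.0685, 0)
  M3 = (-0.0685, -0.0685, 0)
Detected image corners:
  c0 = (83.622813, 156.531749) px
  c1 = (177.813925, 149.272229) px
  c2 = (171.657479, 90.006580) px
  c3 = (79.259587, 97.674559) px
Planar DLT: solve 8×8 A·h = b for H (H[2,2]=1):
  H  [+672.24540 +20.88092 +127.84745]
  H  [-62.84956 +414.26046 +123.11251]
  H  [-0.06773 -0.13648 +1.00000]
B = K⁻¹H; ‖b₁‖=0.828760, ‖b₂‖=0.828760; λ = 2/(‖b₁‖+‖b₂‖) = 1.206622, sign → tz>0 ⇒ λ=+1.206622
r₁ = λ·B[:,0] = (+0.99130,-0.10323,-0.08172); r₂ = λ·B[:,1] = (+0.08872,+0.98235,-0.16468)
r₃ = r₁×r₂ = (+0.09728,+0.15600,+0.98296); SVD([r₁ r₂ r₃]) → R = UVᵀ:
  R  [+0.99130 +0.08872 +0.09728]
  R  [-0.10323 +0.98235 +0.15600]
  R  [-0.08172 -0.16468 +0.98296]
t = (-0.24810, -0.24711, +1.20662) m
tr R = 2.956600; θ = arccos((tr R − 1)/2) = 0.208706 rad = 11.958°
axis k = ((R−Rᵀ)₃₂, (R−Rᵀ)₁₃, (R−Rᵀ)₂₁) / (2 sinθ) = (-0.773860, +0.431964, -0.463193)
rvec = θ·k = (-0.161510, +0.090154, -0.096671)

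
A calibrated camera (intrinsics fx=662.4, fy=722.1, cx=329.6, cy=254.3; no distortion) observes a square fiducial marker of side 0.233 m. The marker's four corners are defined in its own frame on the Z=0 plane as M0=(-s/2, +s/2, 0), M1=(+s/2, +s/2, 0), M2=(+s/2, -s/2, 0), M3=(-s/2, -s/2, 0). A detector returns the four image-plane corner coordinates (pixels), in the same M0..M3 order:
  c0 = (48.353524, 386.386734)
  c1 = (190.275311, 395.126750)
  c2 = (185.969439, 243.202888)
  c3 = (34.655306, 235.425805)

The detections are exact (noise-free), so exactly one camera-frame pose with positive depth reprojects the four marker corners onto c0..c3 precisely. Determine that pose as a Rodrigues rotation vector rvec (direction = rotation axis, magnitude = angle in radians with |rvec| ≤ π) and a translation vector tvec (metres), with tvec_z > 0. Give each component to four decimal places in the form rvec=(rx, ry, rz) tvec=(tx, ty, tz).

rvec=(0.2910, 0.0506, 0.0406) tvec=(-0.3364, 0.0907, 1.0365)

Intrinsics K: fx=662.4, fy=722.1, cx=329.6, cy=254.3
Marker side s = 0.233 m; corners in marker frame (Z=0):
  M0 = (-0.1165, +0.1165, 0)
  M1 = (+0.1165, +0.1165, 0)
  M2 = (+0.1165, -0.1165, 0)
  M3 = (-0.1165, -0.1165, 0)
Detected image corners:
  c0 = (48.353524, 386.386734) px
  c1 = (190.275311, 395.126750) px
  c2 = (185.969439, 243.202888) px
  c3 = (34.655306, 235.425805) px
Planar DLT: solve 8×8 A·h = b for H (H[2,2]=1):
  H  [+623.73906 +70.60035 +114.59660]
  H  [+22.14606 +737.39223 +317.46346]
  H  [-0.04242 +0.27754 +1.00000]
B = K⁻¹H; ‖b₁‖=0.964758, ‖b₂‖=0.964758; λ = 2/(‖b₁‖+‖b₂‖) = 1.036530, sign → tz>0 ⇒ λ=+1.036530
r₁ = λ·B[:,0] = (+0.99791,+0.04728,-0.04397); r₂ = λ·B[:,1] = (-0.03267,+0.95717,+0.28768)
r₃ = r₁×r₂ = (+0.05569,-0.28564,+0.95672); SVD([r₁ r₂ r₃]) → R = UVᵀ:
  R  [+0.99791 -0.03267 +0.05569]
  R  [+0.04728 +0.95717 -0.28564]
  R  [-0.04397 +0.28768 +0.95672]
t = (-0.33644, +0.09067, +1.03653) m
tr R = 2.911800; θ = arccos((tr R − 1)/2) = 0.298087 rad = 17.079°
axis k = ((R−Rᵀ)₃₂, (R−Rᵀ)₁₃, (R−Rᵀ)₂₁) / (2 sinθ) = (+0.976057, +0.169676, +0.136102)
rvec = θ·k = (+0.290950, +0.050578, +0.040570)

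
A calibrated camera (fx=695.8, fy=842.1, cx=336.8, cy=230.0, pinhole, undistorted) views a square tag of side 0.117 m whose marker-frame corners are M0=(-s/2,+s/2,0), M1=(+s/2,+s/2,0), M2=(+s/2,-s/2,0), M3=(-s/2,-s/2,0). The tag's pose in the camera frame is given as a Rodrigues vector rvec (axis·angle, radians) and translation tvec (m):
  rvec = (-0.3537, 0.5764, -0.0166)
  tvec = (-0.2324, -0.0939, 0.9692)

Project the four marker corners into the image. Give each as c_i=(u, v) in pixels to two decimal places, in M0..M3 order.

Intrinsics K: fx=695.8, fy=842.1, cx=336.8, cy=230.0
Marker side s = 0.117 m; corners in marker frame (Z=0):
  M0 = (-0.0585, +0.0585, 0)
  M1 = (+0.0585, +0.0585, 0)
  M2 = (+0.0585, -0.0585, 0)
  M3 = (-0.0585, -0.0585, 0)
rvec = (-0.3537, 0.5764, -0.0166), |rvec| = θ = 0.67647 rad = 38.759°
Rodrigues: sinθ=0.62605, 1−cosθ=0.22021; R = I + sinθ·[k]× + (1−cosθ)·[k]×²:
    [+0.83999 -0.08275 +0.53626]
    [-0.11347 +0.93966 +0.32273]
    [-0.53061 -0.33194 +0.77992]
t = (-0.2324, -0.0939, 0.9692) m
M0: Pc = R·M0+t = (-0.28638, -0.03229, +0.98082); u = 695.8·(-0.28638)/0.98082 + 336.8 = 133.6407, v = 842.1·(-0.03229)/0.98082 + 230.0 = 202.2756
M1: Pc = R·M1+t = (-0.18810, -0.04557, +0.91874); u = 695.8·(-0.18810)/0.91874 + 336.8 = 194.3432, v = 842.1·(-0.04557)/0.91874 + 230.0 = 188.2336
M2: Pc = R·M2+t = (-0.17842, -0.15551, +0.95758); u = 695.8·(-0.17842)/0.95758 + 336.8 = 207.1555, v = 842.1·(-0.15551)/0.95758 + 230.0 = 93.2449
M3: Pc = R·M3+t = (-0.27670, -0.14223, +1.01966); u = 695.8·(-0.27670)/1.01966 + 336.8 = 147.9850, v = 842.1·(-0.14223)/1.01966 + 230.0 = 112.5354

c0=(133.64, 202.28) c1=(194.34, 188.23) c2=(207.16, 93.24) c3=(147.98, 112.54)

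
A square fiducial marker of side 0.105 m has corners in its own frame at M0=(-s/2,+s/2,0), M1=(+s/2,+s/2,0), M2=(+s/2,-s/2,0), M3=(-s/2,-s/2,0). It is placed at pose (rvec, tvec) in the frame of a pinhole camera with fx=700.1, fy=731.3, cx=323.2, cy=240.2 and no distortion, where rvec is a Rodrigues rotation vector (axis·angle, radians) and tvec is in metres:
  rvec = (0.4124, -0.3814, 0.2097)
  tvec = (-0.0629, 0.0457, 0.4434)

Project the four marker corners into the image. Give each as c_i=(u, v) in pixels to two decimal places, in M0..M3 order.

Intrinsics K: fx=700.1, fy=731.3, cx=323.2, cy=240.2
Marker side s = 0.105 m; corners in marker frame (Z=0):
  M0 = (-0.0525, +0.0525, 0)
  M1 = (+0.0525, +0.0525, 0)
  M2 = (+0.0525, -0.0525, 0)
  M3 = (-0.0525, -0.0525, 0)
rvec = (0.4124, -0.3814, 0.2097), |rvec| = θ = 0.59959 rad = 34.354°
Rodrigues: sinθ=0.56431, 1−cosθ=0.17444; R = I + sinθ·[k]× + (1−cosθ)·[k]×²:
    [+0.90808 -0.27368 -0.31699]
    [+0.12104 +0.89614 -0.42694]
    [+0.40091 +0.34932 +0.84690]
t = (-0.0629, 0.0457, 0.4434) m
M0: Pc = R·M0+t = (-0.12494, +0.08639, +0.44069); u = 700.1·(-0.12494)/0.44069 + 323.2 = 124.7116, v = 731.3·(+0.08639)/0.44069 + 240.2 = 383.5635
M1: Pc = R·M1+t = (-0.02959, +0.09910, +0.48279); u = 700.1·(-0.02959)/0.48279 + 323.2 = 280.2858, v = 731.3·(+0.09910)/0.48279 + 240.2 = 390.3147
M2: Pc = R·M2+t = (-0.00086, +0.00501, +0.44611); u = 700.1·(-0.00086)/0.44611 + 323.2 = 321.8541, v = 731.3·(+0.00501)/0.44611 + 240.2 = 248.4082
M3: Pc = R·M3+t = (-0.09621, -0.00770, +0.40401); u = 700.1·(-0.09621)/0.40401 + 323.2 = 156.4870, v = 731.3·(-0.00770)/0.40401 + 240.2 = 226.2581

c0=(124.71, 383.56) c1=(280.29, 390.31) c2=(321.85, 248.41) c3=(156.49, 226.26)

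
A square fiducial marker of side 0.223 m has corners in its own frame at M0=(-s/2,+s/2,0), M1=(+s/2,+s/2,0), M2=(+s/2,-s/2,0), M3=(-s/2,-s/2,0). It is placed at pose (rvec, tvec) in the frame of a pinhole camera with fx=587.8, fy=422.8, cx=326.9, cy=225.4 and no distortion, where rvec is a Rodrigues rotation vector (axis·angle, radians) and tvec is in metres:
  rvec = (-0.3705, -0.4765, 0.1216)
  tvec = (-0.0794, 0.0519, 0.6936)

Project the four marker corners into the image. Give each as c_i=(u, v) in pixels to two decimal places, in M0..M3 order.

Intrinsics K: fx=587.8, fy=422.8, cx=326.9, cy=225.4
Marker side s = 0.223 m; corners in marker frame (Z=0):
  M0 = (-0.1115, +0.1115, 0)
  M1 = (+0.1115, +0.1115, 0)
  M2 = (+0.1115, -0.1115, 0)
  M3 = (-0.1115, -0.1115, 0)
rvec = (-0.3705, -0.4765, 0.1216), |rvec| = θ = 0.61572 rad = 35.278°
Rodrigues: sinθ=0.57755, 1−cosθ=0.18364; R = I + sinθ·[k]× + (1−cosθ)·[k]×²:
    [+0.88285 -0.02854 -0.46878]
    [+0.19958 +0.92634 +0.31946]
    [+0.42513 -0.37560 +0.82352]
t = (-0.0794, 0.0519, 0.6936) m
M0: Pc = R·M0+t = (-0.18102, +0.13293, +0.60432); u = 587.8·(-0.18102)/0.60432 + 326.9 = 150.8274, v = 422.8·(+0.13293)/0.60432 + 225.4 = 318.4049
M1: Pc = R·M1+t = (+0.01586, +0.17744, +0.69912); u = 587.8·(+0.01586)/0.69912 + 326.9 = 340.2308, v = 422.8·(+0.17744)/0.69912 + 225.4 = 332.7083
M2: Pc = R·M2+t = (+0.02222, -0.02913, +0.78288); u = 587.8·(+0.02222)/0.78288 + 326.9 = 343.5836, v = 422.8·(-0.02913)/0.78288 + 225.4 = 209.6659
M3: Pc = R·M3+t = (-0.17466, -0.07364, +0.68808); u = 587.8·(-0.17466)/0.68808 + 326.9 = 177.6978, v = 422.8·(-0.07364)/0.68808 + 225.4 = 180.1505

c0=(150.83, 318.40) c1=(340.23, 332.71) c2=(343.58, 209.67) c3=(177.70, 180.15)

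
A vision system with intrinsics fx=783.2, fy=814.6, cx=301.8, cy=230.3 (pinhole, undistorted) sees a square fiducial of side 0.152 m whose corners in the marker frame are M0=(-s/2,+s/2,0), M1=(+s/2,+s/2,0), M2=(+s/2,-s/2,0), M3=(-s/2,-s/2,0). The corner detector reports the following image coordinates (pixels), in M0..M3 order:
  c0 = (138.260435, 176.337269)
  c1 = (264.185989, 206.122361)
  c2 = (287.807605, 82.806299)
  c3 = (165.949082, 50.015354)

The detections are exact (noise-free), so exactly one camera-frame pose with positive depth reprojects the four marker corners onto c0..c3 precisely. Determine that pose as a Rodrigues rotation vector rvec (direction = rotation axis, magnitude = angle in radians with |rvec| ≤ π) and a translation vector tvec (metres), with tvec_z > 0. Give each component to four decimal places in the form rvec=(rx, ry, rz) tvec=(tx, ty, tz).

rvec=(-0.1455, -0.2085, 0.2028) tvec=(-0.1041, -0.1179, 0.9413)

Intrinsics K: fx=783.2, fy=814.6, cx=301.8, cy=230.3
Marker side s = 0.152 m; corners in marker frame (Z=0):
  M0 = (-0.0760, +0.0760, 0)
  M1 = (+0.0760, +0.0760, 0)
  M2 = (+0.0760, -0.0760, 0)
  M3 = (-0.0760, -0.0760, 0)
Detected image corners:
  c0 = (138.260435, 176.337269) px
  c1 = (264.185989, 206.122361) px
  c2 = (287.807605, 82.806299) px
  c3 = (165.949082, 50.015354) px
Planar DLT: solve 8×8 A·h = b for H (H[2,2]=1):
  H  [+858.15734 -205.84940 +215.17190]
  H  [+232.00496 +798.59516 +128.23470]
  H  [+0.20208 -0.17412 +1.00000]
B = K⁻¹H; ‖b₁‖=1.062386, ‖b₂‖=1.062386; λ = 2/(‖b₁‖+‖b₂‖) = 0.941277, sign → tz>0 ⇒ λ=+0.941277
r₁ = λ·B[:,0] = (+0.95807,+0.21431,+0.19021); r₂ = λ·B[:,1] = (-0.18424,+0.96912,-0.16390)
r₃ = r₁×r₂ = (-0.21946,+0.12198,+0.96797); SVD([r₁ r₂ r₃]) → R = UVᵀ:
  R  [+0.95807 -0.18424 -0.21946]
  R  [+0.21431 +0.96912 +0.12198]
  R  [+0.19021 -0.16390 +0.96797]
t = (-0.10411, -0.11794, +0.94128) m
tr R = 2.895152; θ = arccos((tr R − 1)/2) = 0.325235 rad = 18.635°
axis k = ((R−Rᵀ)₃₂, (R−Rᵀ)₁₃, (R−Rᵀ)₂₁) / (2 sinθ) = (-0.447340, -0.641057, +0.623645)
rvec = θ·k = (-0.145490, -0.208494, +0.202831)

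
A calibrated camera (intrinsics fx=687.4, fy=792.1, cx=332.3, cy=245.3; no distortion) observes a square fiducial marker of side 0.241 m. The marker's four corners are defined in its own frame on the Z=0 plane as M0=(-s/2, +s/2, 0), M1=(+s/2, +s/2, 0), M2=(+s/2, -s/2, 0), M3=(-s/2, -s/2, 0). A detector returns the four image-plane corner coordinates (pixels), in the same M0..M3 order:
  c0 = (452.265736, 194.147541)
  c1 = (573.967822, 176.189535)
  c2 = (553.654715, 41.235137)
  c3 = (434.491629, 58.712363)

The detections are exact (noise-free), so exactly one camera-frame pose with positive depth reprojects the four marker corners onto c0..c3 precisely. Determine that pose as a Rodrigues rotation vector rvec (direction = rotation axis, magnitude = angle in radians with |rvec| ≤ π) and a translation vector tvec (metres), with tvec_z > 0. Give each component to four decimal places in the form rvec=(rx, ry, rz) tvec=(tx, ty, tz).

Intrinsics K: fx=687.4, fy=792.1, cx=332.3, cy=245.3
Marker side s = 0.241 m; corners in marker frame (Z=0):
  M0 = (-0.1205, +0.1205, 0)
  M1 = (+0.1205, +0.1205, 0)
  M2 = (+0.1205, -0.1205, 0)
  M3 = (-0.1205, -0.1205, 0)
Detected image corners:
  c0 = (452.265736, 194.147541) px
  c1 = (573.967822, 176.189535) px
  c2 = (553.654715, 41.235137) px
  c3 = (434.491629, 58.712363) px
Planar DLT: solve 8×8 A·h = b for H (H[2,2]=1):
  H  [+501.28847 +34.71059 +503.51742]
  H  [-73.12735 +550.62893 +116.85099]
  H  [+0.00322 -0.08799 +1.00000]
B = K⁻¹H; ‖b₁‖=0.733660, ‖b₂‖=0.733660; λ = 2/(‖b₁‖+‖b₂‖) = 1.363029, sign → tz>0 ⇒ λ=+1.363029
r₁ = λ·B[:,0] = (+0.99187,-0.12720,+0.00440); r₂ = λ·B[:,1] = (+0.12680,+0.98465,-0.11993)
r₃ = r₁×r₂ = (+0.01093,+0.11951,+0.99277); SVD([r₁ r₂ r₃]) → R = UVᵀ:
  R  [+0.99187 +0.12680 +0.01093]
  R  [-0.12720 +0.98465 +0.11951]
  R  [+0.00440 -0.11993 +0.99277]
t = (+0.33950, -0.22103, +1.36303) m
tr R = 2.969291; θ = arccos((tr R − 1)/2) = 0.175464 rad = 10.053°
axis k = ((R−Rᵀ)₃₂, (R−Rᵀ)₁₃, (R−Rᵀ)₂₁) / (2 sinθ) = (-0.685829, +0.018707, -0.727523)
rvec = θ·k = (-0.120338, +0.003282, -0.127654)

rvec=(-0.1203, 0.0033, -0.1277) tvec=(0.3395, -0.2210, 1.3630)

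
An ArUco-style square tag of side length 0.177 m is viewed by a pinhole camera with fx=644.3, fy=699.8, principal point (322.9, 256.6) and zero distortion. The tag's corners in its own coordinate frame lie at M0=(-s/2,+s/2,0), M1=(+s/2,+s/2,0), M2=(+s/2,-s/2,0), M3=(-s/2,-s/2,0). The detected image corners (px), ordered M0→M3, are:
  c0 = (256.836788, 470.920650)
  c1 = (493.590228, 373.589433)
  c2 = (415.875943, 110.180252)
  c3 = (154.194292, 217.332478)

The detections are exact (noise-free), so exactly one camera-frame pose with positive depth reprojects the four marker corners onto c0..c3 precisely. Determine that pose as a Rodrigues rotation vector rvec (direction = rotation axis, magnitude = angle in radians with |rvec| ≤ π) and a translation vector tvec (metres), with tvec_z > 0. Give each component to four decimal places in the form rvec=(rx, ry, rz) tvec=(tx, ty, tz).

rvec=(0.2405, -0.0473, -0.3588) tvec=(0.0064, 0.0262, 0.4291)

Intrinsics K: fx=644.3, fy=699.8, cx=322.9, cy=256.6
Marker side s = 0.177 m; corners in marker frame (Z=0):
  M0 = (-0.0885, +0.0885, 0)
  M1 = (+0.0885, +0.0885, 0)
  M2 = (+0.0885, -0.0885, 0)
  M3 = (-0.0885, -0.0885, 0)
Detected image corners:
  c0 = (256.836788, 470.920650) px
  c1 = (493.590228, 373.589433) px
  c2 = (415.875943, 110.180252) px
  c3 = (154.194292, 217.332478) px
Planar DLT: solve 8×8 A·h = b for H (H[2,2]=1):
  H  [+1407.06580 +695.06647 +332.45372]
  H  [-573.98282 +1625.22376 +299.40263]
  H  [+0.00776 +0.56231 +1.00000]
B = K⁻¹H; ‖b₁‖=2.330190, ‖b₂‖=2.330190; λ = 2/(‖b₁‖+‖b₂‖) = 0.429149, sign → tz>0 ⇒ λ=+0.429149
r₁ = λ·B[:,0] = (+0.93554,-0.35321,+0.00333); r₂ = λ·B[:,1] = (+0.34202,+0.90818,+0.24132)
r₃ = r₁×r₂ = (-0.08826,-0.22462,+0.97044); SVD([r₁ r₂ r₃]) → R = UVᵀ:
  R  [+0.93554 +0.34202 -0.08826]
  R  [-0.35321 +0.90818 -0.22462]
  R  [+0.00333 +0.24132 +0.97044]
t = (+0.00636, +0.02625, +0.42915) m
tr R = 2.814155; θ = arccos((tr R − 1)/2) = 0.434507 rad = 24.895°
axis k = ((R−Rᵀ)₃₂, (R−Rᵀ)₁₃, (R−Rᵀ)₂₁) / (2 sinθ) = (+0.553416, -0.108786, -0.825770)
rvec = θ·k = (+0.240463, -0.047268, -0.358803)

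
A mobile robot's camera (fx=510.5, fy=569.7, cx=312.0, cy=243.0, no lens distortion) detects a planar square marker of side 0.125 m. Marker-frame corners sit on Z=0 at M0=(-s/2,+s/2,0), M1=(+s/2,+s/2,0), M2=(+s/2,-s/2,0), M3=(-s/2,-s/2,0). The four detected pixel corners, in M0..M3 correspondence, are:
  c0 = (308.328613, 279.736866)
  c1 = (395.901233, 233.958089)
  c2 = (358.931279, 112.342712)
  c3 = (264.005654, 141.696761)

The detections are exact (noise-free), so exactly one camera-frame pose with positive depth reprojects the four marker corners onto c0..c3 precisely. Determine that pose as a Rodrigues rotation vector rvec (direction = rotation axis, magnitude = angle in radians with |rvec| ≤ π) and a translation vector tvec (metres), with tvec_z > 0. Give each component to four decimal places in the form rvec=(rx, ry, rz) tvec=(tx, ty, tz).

Intrinsics K: fx=510.5, fy=569.7, cx=312.0, cy=243.0
Marker side s = 0.125 m; corners in marker frame (Z=0):
  M0 = (-0.0625, +0.0625, 0)
  M1 = (+0.0625, +0.0625, 0)
  M2 = (+0.0625, -0.0625, 0)
  M3 = (-0.0625, -0.0625, 0)
Detected image corners:
  c0 = (308.328613, 279.736866) px
  c1 = (395.901233, 233.958089) px
  c2 = (358.931279, 112.342712) px
  c3 = (264.005654, 141.696761) px
Planar DLT: solve 8×8 A·h = b for H (H[2,2]=1):
  H  [+1081.96501 +380.18569 +335.03746]
  H  [-97.44627 +1067.21548 +191.38371]
  H  [+1.06177 +0.17169 +1.00000]
B = K⁻¹H; ‖b₁‖=1.918082, ‖b₂‖=1.918082; λ = 2/(‖b₁‖+‖b₂‖) = 0.521354, sign → tz>0 ⇒ λ=+0.521354
r₁ = λ·B[:,0] = (+0.76665,-0.32529,+0.55356); r₂ = λ·B[:,1] = (+0.33356,+0.93847,+0.08951)
r₃ = r₁×r₂ = (-0.54862,+0.11602,+0.82798); SVD([r₁ r₂ r₃]) → R = UVᵀ:
  R  [+0.76665 +0.33356 -0.54862]
  R  [-0.32529 +0.93847 +0.11602]
  R  [+0.55356 +0.08951 +0.82798]
t = (+0.02353, -0.04724, +0.52135) m
tr R = 2.533106; θ = arccos((tr R − 1)/2) = 0.697340 rad = 39.955°
axis k = ((R−Rᵀ)₃₂, (R−Rᵀ)₁₃, (R−Rᵀ)₂₁) / (2 sinθ) = (-0.020641, -0.858151, -0.512982)
rvec = θ·k = (-0.014393, -0.598423, -0.357723)

rvec=(-0.0144, -0.5984, -0.3577) tvec=(0.0235, -0.0472, 0.5214)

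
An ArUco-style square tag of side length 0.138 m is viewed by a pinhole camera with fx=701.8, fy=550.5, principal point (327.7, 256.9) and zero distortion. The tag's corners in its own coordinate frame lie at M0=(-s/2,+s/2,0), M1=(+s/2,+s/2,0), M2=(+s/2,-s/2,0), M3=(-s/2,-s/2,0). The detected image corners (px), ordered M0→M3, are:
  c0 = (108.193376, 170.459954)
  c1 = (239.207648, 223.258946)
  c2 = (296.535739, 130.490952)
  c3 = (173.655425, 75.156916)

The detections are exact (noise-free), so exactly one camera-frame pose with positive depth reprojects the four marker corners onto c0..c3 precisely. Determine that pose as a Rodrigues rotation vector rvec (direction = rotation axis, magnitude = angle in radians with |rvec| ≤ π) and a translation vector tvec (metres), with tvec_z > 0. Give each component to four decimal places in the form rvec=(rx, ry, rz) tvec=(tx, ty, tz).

rvec=(-0.1429, -0.2957, 0.4450) tvec=(-0.1192, -0.1347, 0.6907)

Intrinsics K: fx=701.8, fy=550.5, cx=327.7, cy=256.9
Marker side s = 0.138 m; corners in marker frame (Z=0):
  M0 = (-0.0690, +0.0690, 0)
  M1 = (+0.0690, +0.0690, 0)
  M2 = (+0.0690, -0.0690, 0)
  M3 = (-0.0690, -0.0690, 0)
Detected image corners:
  c0 = (108.193376, 170.459954) px
  c1 = (239.207648, 223.258946) px
  c2 = (296.535739, 130.490952) px
  c3 = (173.655425, 75.156916) px
Planar DLT: solve 8×8 A·h = b for H (H[2,2]=1):
  H  [+993.25475 -503.30138 +206.59518]
  H  [+446.17074 +637.82897 +149.57765]
  H  [+0.36172 -0.28936 +1.00000]
B = K⁻¹H; ‖b₁‖=1.447788, ‖b₂‖=1.447788; λ = 2/(‖b₁‖+‖b₂‖) = 0.690709, sign → tz>0 ⇒ λ=+0.690709
r₁ = λ·B[:,0] = (+0.86089,+0.44321,+0.24984); r₂ = λ·B[:,1] = (-0.40202,+0.89355,-0.19987)
r₃ = r₁×r₂ = (-0.31183,+0.07162,+0.94743); SVD([r₁ r₂ r₃]) → R = UVᵀ:
  R  [+0.86089 -0.40202 -0.31183]
  R  [+0.44321 +0.89355 +0.07162]
  R  [+0.24984 -0.19987 +0.94743]
t = (-0.11919, -0.13466, +0.69071) m
tr R = 2.701879; θ = arccos((tr R − 1)/2) = 0.553025 rad = 31.686°
axis k = ((R−Rᵀ)₃₂, (R−Rᵀ)₁₃, (R−Rᵀ)₂₁) / (2 sinθ) = (-0.258428, -0.534661, +0.804582)
rvec = θ·k = (-0.142917, -0.295681, +0.444954)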